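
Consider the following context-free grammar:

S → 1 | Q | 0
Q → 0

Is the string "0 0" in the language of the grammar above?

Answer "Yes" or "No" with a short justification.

No - no valid derivation exists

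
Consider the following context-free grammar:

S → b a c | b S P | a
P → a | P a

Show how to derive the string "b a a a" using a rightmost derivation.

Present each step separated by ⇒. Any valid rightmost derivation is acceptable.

S ⇒ b S P ⇒ b S P a ⇒ b S a a ⇒ b a a a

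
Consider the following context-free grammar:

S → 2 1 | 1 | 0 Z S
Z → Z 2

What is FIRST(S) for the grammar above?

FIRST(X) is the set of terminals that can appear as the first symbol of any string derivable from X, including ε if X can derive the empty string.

We compute FIRST(S) using the standard algorithm.
FIRST(S) = {0, 1, 2}
FIRST(Z) = {}
Therefore, FIRST(S) = {0, 1, 2}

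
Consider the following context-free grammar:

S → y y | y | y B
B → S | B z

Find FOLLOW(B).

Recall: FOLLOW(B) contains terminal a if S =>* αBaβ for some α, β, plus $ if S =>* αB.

We compute FOLLOW(B) using the standard algorithm.
FOLLOW(S) starts with {$}.
FIRST(B) = {y}
FIRST(S) = {y}
FOLLOW(B) = {$, z}
FOLLOW(S) = {$, z}
Therefore, FOLLOW(B) = {$, z}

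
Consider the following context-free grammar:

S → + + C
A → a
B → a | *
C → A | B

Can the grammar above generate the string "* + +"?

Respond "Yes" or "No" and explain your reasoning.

No - no valid derivation exists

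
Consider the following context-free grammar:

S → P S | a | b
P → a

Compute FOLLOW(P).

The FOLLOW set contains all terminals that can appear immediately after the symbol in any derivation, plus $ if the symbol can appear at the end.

We compute FOLLOW(P) using the standard algorithm.
FOLLOW(S) starts with {$}.
FIRST(P) = {a}
FIRST(S) = {a, b}
FOLLOW(P) = {a, b}
FOLLOW(S) = {$}
Therefore, FOLLOW(P) = {a, b}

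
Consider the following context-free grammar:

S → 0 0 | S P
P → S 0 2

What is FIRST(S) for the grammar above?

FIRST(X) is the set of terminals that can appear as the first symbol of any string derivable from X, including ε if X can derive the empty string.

We compute FIRST(S) using the standard algorithm.
FIRST(P) = {0}
FIRST(S) = {0}
Therefore, FIRST(S) = {0}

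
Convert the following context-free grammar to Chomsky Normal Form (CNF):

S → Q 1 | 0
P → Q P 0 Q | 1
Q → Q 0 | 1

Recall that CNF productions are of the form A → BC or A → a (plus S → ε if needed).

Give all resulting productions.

T1 → 1; S → 0; T0 → 0; P → 1; Q → 1; S → Q T1; P → Q X0; X0 → P X1; X1 → T0 Q; Q → Q T0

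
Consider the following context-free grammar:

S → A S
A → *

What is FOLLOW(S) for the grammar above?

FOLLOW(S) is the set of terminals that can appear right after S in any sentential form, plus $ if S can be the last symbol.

We compute FOLLOW(S) using the standard algorithm.
FOLLOW(S) starts with {$}.
FIRST(A) = {*}
FIRST(S) = {*}
FOLLOW(A) = {*}
FOLLOW(S) = {$}
Therefore, FOLLOW(S) = {$}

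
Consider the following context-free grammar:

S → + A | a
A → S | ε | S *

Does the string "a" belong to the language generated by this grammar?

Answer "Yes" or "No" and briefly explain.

Yes - a valid derivation exists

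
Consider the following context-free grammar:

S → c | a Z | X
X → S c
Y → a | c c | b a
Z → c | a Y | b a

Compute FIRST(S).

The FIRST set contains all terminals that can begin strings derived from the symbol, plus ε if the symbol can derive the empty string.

We compute FIRST(S) using the standard algorithm.
FIRST(S) = {a, c}
FIRST(X) = {a, c}
FIRST(Y) = {a, b, c}
FIRST(Z) = {a, b, c}
Therefore, FIRST(S) = {a, c}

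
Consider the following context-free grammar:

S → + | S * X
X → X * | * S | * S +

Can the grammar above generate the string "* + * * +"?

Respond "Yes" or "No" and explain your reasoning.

No - no valid derivation exists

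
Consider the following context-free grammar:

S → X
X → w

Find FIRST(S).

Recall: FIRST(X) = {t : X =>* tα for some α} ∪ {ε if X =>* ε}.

We compute FIRST(S) using the standard algorithm.
FIRST(S) = {w}
FIRST(X) = {w}
Therefore, FIRST(S) = {w}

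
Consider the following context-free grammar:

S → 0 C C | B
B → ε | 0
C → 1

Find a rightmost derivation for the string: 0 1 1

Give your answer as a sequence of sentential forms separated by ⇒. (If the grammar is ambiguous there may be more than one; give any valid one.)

S ⇒ 0 C C ⇒ 0 C 1 ⇒ 0 1 1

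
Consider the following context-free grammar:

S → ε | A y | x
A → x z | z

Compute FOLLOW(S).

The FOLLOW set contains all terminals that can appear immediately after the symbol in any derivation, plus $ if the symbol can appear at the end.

We compute FOLLOW(S) using the standard algorithm.
FOLLOW(S) starts with {$}.
FIRST(A) = {x, z}
FIRST(S) = {x, z, ε}
FOLLOW(A) = {y}
FOLLOW(S) = {$}
Therefore, FOLLOW(S) = {$}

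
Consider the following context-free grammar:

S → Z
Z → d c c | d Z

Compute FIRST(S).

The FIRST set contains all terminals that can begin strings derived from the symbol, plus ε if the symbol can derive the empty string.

We compute FIRST(S) using the standard algorithm.
FIRST(S) = {d}
FIRST(Z) = {d}
Therefore, FIRST(S) = {d}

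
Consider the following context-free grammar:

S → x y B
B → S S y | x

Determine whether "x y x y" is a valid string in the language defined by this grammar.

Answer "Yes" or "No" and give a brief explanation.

No - no valid derivation exists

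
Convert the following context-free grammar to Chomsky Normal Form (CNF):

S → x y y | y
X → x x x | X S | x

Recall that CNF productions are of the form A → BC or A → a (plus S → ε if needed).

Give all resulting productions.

TX → x; TY → y; S → y; X → x; S → TX X0; X0 → TY TY; X → TX X1; X1 → TX TX; X → X S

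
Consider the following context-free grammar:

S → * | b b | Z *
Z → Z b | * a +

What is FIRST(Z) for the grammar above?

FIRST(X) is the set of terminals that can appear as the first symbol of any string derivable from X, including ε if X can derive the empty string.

We compute FIRST(Z) using the standard algorithm.
FIRST(S) = {*, b}
FIRST(Z) = {*}
Therefore, FIRST(Z) = {*}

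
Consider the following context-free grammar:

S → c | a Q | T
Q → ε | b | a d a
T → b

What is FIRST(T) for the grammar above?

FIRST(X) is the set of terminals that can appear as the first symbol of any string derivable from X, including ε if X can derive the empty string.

We compute FIRST(T) using the standard algorithm.
FIRST(Q) = {a, b, ε}
FIRST(S) = {a, b, c}
FIRST(T) = {b}
Therefore, FIRST(T) = {b}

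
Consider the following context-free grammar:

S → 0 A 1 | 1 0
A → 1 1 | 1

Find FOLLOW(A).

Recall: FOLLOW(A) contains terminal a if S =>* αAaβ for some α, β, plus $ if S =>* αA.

We compute FOLLOW(A) using the standard algorithm.
FOLLOW(S) starts with {$}.
FIRST(A) = {1}
FIRST(S) = {0, 1}
FOLLOW(A) = {1}
FOLLOW(S) = {$}
Therefore, FOLLOW(A) = {1}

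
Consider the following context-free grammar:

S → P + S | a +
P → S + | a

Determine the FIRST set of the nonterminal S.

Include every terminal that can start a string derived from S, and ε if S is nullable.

We compute FIRST(S) using the standard algorithm.
FIRST(P) = {a}
FIRST(S) = {a}
Therefore, FIRST(S) = {a}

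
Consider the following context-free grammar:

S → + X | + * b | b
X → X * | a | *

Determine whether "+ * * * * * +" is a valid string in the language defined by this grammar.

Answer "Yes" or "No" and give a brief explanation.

No - no valid derivation exists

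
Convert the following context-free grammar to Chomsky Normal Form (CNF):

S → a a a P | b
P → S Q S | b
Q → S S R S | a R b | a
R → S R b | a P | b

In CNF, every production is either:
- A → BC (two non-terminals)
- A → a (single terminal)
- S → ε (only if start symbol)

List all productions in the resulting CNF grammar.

TA → a; S → b; P → b; TB → b; Q → a; R → b; S → TA X0; X0 → TA X1; X1 → TA P; P → S X2; X2 → Q S; Q → S X3; X3 → S X4; X4 → R S; Q → TA X5; X5 → R TB; R → S X6; X6 → R TB; R → TA P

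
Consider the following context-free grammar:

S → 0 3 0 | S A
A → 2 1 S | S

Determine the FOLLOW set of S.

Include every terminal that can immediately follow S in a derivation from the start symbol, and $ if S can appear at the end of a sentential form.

We compute FOLLOW(S) using the standard algorithm.
FOLLOW(S) starts with {$}.
FIRST(A) = {0, 2}
FIRST(S) = {0}
FOLLOW(A) = {$, 0, 2}
FOLLOW(S) = {$, 0, 2}
Therefore, FOLLOW(S) = {$, 0, 2}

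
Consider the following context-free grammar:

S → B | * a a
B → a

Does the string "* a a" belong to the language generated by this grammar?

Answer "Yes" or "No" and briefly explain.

Yes - a valid derivation exists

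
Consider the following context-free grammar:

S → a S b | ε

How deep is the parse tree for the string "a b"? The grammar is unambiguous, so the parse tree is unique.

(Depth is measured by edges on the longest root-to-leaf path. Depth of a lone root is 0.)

2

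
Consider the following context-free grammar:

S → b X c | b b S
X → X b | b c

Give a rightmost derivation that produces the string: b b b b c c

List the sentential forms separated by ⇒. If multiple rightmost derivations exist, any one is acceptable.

S ⇒ b b S ⇒ b b b X c ⇒ b b b b c c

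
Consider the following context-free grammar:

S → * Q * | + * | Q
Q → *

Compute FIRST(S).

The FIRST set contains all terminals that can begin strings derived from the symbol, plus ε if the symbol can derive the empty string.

We compute FIRST(S) using the standard algorithm.
FIRST(Q) = {*}
FIRST(S) = {*, +}
Therefore, FIRST(S) = {*, +}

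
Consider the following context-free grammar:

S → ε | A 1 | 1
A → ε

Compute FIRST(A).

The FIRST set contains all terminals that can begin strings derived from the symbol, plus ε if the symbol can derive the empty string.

We compute FIRST(A) using the standard algorithm.
FIRST(A) = {ε}
FIRST(S) = {1, ε}
Therefore, FIRST(A) = {ε}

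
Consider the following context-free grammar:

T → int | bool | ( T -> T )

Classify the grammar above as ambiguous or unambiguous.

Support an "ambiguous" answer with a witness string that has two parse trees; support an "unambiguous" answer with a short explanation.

Unambiguous - every string in the language has a unique parse tree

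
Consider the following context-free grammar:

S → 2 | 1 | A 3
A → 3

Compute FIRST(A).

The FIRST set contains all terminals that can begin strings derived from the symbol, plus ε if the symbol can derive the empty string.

We compute FIRST(A) using the standard algorithm.
FIRST(A) = {3}
FIRST(S) = {1, 2, 3}
Therefore, FIRST(A) = {3}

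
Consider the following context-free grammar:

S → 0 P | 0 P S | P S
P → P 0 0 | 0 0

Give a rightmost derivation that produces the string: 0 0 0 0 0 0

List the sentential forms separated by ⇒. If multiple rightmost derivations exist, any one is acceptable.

S ⇒ 0 P S ⇒ 0 P 0 P ⇒ 0 P 0 0 0 ⇒ 0 0 0 0 0 0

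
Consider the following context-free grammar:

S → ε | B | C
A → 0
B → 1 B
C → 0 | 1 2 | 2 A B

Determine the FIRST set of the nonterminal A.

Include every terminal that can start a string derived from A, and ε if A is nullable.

We compute FIRST(A) using the standard algorithm.
FIRST(A) = {0}
FIRST(B) = {1}
FIRST(C) = {0, 1, 2}
FIRST(S) = {0, 1, 2, ε}
Therefore, FIRST(A) = {0}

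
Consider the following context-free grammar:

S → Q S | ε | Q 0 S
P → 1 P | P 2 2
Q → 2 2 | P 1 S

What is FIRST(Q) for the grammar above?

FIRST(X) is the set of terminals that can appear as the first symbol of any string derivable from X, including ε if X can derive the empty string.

We compute FIRST(Q) using the standard algorithm.
FIRST(P) = {1}
FIRST(Q) = {1, 2}
FIRST(S) = {1, 2, ε}
Therefore, FIRST(Q) = {1, 2}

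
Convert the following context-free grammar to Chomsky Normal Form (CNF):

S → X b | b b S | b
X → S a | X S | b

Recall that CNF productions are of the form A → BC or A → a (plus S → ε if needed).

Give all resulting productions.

TB → b; S → b; TA → a; X → b; S → X TB; S → TB X0; X0 → TB S; X → S TA; X → X S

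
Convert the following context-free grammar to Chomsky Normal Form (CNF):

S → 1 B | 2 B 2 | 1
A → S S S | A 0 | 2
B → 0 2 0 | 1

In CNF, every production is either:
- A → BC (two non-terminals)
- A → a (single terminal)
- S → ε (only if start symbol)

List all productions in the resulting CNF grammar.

T1 → 1; T2 → 2; S → 1; T0 → 0; A → 2; B → 1; S → T1 B; S → T2 X0; X0 → B T2; A → S X1; X1 → S S; A → A T0; B → T0 X2; X2 → T2 T0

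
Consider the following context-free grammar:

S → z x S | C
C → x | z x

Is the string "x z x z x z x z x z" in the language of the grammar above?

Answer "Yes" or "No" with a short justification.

No - no valid derivation exists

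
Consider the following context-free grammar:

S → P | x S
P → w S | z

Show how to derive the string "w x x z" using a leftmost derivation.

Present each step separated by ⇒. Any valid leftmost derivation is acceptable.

S ⇒ P ⇒ w S ⇒ w x S ⇒ w x x S ⇒ w x x P ⇒ w x x z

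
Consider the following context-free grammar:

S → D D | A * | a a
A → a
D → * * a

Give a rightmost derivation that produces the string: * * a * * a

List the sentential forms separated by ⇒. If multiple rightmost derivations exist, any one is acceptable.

S ⇒ D D ⇒ D * * a ⇒ * * a * * a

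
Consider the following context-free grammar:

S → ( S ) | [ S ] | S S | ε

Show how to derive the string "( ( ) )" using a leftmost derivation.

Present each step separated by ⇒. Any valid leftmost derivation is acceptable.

S ⇒ ( S ) ⇒ ( ( S ) ) ⇒ ( ( ) )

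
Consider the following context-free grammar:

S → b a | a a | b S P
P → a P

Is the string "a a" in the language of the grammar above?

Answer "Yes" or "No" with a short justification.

Yes - a valid derivation exists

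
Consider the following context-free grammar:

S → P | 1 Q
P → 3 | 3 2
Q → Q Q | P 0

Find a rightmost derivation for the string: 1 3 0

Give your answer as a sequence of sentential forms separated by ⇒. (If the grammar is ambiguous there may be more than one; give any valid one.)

S ⇒ 1 Q ⇒ 1 P 0 ⇒ 1 3 0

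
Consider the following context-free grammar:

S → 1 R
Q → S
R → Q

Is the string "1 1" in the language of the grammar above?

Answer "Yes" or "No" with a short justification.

No - no valid derivation exists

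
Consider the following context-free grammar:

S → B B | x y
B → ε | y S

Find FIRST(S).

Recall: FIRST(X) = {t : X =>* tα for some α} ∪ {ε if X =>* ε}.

We compute FIRST(S) using the standard algorithm.
FIRST(B) = {y, ε}
FIRST(S) = {x, y, ε}
Therefore, FIRST(S) = {x, y, ε}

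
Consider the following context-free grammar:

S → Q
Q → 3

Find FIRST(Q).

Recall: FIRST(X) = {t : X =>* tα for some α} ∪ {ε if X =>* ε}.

We compute FIRST(Q) using the standard algorithm.
FIRST(Q) = {3}
FIRST(S) = {3}
Therefore, FIRST(Q) = {3}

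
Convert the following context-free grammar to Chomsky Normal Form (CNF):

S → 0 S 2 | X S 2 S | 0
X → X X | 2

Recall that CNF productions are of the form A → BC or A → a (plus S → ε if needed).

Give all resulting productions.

T0 → 0; T2 → 2; S → 0; X → 2; S → T0 X0; X0 → S T2; S → X X1; X1 → S X2; X2 → T2 S; X → X X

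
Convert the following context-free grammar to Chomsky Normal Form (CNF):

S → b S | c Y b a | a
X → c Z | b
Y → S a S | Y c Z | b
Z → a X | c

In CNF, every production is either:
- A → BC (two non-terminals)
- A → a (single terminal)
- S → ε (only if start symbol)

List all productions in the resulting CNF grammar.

TB → b; TC → c; TA → a; S → a; X → b; Y → b; Z → c; S → TB S; S → TC X0; X0 → Y X1; X1 → TB TA; X → TC Z; Y → S X2; X2 → TA S; Y → Y X3; X3 → TC Z; Z → TA X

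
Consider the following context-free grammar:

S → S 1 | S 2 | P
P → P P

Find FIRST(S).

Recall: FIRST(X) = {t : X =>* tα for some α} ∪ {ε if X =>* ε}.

We compute FIRST(S) using the standard algorithm.
FIRST(P) = {}
FIRST(S) = {}
Therefore, FIRST(S) = {}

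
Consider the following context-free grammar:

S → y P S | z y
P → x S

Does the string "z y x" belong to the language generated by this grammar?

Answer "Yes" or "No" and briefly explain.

No - no valid derivation exists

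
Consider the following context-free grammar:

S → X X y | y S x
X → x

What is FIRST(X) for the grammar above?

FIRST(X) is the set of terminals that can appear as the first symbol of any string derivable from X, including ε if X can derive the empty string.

We compute FIRST(X) using the standard algorithm.
FIRST(S) = {x, y}
FIRST(X) = {x}
Therefore, FIRST(X) = {x}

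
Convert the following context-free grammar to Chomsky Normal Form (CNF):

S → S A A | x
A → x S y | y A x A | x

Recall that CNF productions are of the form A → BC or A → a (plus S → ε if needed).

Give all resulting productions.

S → x; TX → x; TY → y; A → x; S → S X0; X0 → A A; A → TX X1; X1 → S TY; A → TY X2; X2 → A X3; X3 → TX A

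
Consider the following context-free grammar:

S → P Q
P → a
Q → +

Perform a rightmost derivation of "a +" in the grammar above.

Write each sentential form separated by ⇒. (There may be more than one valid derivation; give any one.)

S ⇒ P Q ⇒ P + ⇒ a +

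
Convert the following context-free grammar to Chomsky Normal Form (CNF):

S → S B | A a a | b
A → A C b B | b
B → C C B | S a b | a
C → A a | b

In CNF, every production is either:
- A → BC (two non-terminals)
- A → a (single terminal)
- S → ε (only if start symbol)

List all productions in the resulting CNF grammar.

TA → a; S → b; TB → b; A → b; B → a; C → b; S → S B; S → A X0; X0 → TA TA; A → A X1; X1 → C X2; X2 → TB B; B → C X3; X3 → C B; B → S X4; X4 → TA TB; C → A TA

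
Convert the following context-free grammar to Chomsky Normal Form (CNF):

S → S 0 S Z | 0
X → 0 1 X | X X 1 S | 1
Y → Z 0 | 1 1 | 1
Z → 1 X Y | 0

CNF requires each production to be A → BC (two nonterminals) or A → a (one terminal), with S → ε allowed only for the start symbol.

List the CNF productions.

T0 → 0; S → 0; T1 → 1; X → 1; Y → 1; Z → 0; S → S X0; X0 → T0 X1; X1 → S Z; X → T0 X2; X2 → T1 X; X → X X3; X3 → X X4; X4 → T1 S; Y → Z T0; Y → T1 T1; Z → T1 X5; X5 → X Y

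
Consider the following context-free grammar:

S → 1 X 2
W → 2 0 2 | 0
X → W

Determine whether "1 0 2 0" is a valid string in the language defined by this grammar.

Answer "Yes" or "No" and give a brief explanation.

No - no valid derivation exists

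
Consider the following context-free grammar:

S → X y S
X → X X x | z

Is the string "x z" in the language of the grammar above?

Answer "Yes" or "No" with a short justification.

No - no valid derivation exists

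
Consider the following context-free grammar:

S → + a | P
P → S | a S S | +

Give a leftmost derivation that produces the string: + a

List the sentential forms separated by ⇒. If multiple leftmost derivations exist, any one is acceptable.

S ⇒ P ⇒ S ⇒ + a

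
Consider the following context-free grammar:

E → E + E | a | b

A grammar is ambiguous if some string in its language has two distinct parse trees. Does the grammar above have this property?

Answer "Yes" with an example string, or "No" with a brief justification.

Yes - the string 'b + b + a + a + a + b' has two distinct parse trees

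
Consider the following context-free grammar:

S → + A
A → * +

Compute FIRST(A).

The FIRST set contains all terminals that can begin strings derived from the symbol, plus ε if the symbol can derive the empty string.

We compute FIRST(A) using the standard algorithm.
FIRST(A) = {*}
FIRST(S) = {+}
Therefore, FIRST(A) = {*}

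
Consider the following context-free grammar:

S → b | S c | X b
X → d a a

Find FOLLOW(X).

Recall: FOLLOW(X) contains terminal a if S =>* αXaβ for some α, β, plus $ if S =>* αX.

We compute FOLLOW(X) using the standard algorithm.
FOLLOW(S) starts with {$}.
FIRST(S) = {b, d}
FIRST(X) = {d}
FOLLOW(S) = {$, c}
FOLLOW(X) = {b}
Therefore, FOLLOW(X) = {b}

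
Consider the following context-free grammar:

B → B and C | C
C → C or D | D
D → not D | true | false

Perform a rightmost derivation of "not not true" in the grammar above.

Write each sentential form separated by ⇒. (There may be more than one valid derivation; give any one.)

B ⇒ C ⇒ D ⇒ not D ⇒ not not D ⇒ not not true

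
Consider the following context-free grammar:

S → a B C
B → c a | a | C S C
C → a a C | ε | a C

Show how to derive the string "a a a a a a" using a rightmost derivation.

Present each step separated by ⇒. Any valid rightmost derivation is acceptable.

S ⇒ a B C ⇒ a B a a C ⇒ a B a a a a C ⇒ a B a a a a ⇒ a a a a a a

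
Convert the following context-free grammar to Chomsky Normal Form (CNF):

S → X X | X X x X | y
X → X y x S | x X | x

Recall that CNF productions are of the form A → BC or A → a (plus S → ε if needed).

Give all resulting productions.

TX → x; S → y; TY → y; X → x; S → X X; S → X X0; X0 → X X1; X1 → TX X; X → X X2; X2 → TY X3; X3 → TX S; X → TX X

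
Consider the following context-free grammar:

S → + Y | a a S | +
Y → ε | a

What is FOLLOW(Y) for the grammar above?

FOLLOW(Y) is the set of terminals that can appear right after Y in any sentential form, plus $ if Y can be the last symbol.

We compute FOLLOW(Y) using the standard algorithm.
FOLLOW(S) starts with {$}.
FIRST(S) = {+, a}
FIRST(Y) = {a, ε}
FOLLOW(S) = {$}
FOLLOW(Y) = {$}
Therefore, FOLLOW(Y) = {$}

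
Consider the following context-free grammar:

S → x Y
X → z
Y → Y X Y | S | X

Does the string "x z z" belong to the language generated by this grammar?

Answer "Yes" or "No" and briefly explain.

No - no valid derivation exists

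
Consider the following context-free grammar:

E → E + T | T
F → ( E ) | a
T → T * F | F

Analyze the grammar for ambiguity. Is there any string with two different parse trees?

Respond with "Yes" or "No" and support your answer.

No - the grammar is unambiguous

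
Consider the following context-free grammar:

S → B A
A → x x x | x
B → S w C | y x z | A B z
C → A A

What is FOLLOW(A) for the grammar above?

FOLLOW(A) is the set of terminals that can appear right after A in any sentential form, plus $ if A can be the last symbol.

We compute FOLLOW(A) using the standard algorithm.
FOLLOW(S) starts with {$}.
FIRST(A) = {x}
FIRST(B) = {x, y}
FIRST(C) = {x}
FIRST(S) = {x, y}
FOLLOW(A) = {$, w, x, y, z}
FOLLOW(B) = {x, z}
FOLLOW(C) = {x, z}
FOLLOW(S) = {$, w}
Therefore, FOLLOW(A) = {$, w, x, y, z}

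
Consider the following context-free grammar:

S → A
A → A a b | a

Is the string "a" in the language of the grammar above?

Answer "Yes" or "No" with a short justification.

Yes - a valid derivation exists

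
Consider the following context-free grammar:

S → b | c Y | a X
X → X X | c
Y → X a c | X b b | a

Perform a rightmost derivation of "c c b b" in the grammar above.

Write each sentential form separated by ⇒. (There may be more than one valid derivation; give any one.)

S ⇒ c Y ⇒ c X b b ⇒ c c b b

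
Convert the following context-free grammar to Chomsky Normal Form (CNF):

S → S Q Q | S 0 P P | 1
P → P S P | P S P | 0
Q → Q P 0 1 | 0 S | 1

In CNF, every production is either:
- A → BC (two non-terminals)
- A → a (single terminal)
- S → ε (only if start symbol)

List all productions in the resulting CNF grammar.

T0 → 0; S → 1; P → 0; T1 → 1; Q → 1; S → S X0; X0 → Q Q; S → S X1; X1 → T0 X2; X2 → P P; P → P X3; X3 → S P; P → P X4; X4 → S P; Q → Q X5; X5 → P X6; X6 → T0 T1; Q → T0 S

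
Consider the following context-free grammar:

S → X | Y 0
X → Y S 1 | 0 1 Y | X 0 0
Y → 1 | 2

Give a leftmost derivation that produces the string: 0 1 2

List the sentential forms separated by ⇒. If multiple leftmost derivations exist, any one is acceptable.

S ⇒ X ⇒ 0 1 Y ⇒ 0 1 2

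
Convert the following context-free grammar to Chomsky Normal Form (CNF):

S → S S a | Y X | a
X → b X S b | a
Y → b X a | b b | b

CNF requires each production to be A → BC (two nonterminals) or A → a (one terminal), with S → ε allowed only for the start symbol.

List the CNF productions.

TA → a; S → a; TB → b; X → a; Y → b; S → S X0; X0 → S TA; S → Y X; X → TB X1; X1 → X X2; X2 → S TB; Y → TB X3; X3 → X TA; Y → TB TB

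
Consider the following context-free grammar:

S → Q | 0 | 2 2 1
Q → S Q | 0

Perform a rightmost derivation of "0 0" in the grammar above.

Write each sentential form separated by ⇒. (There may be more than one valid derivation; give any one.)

S ⇒ Q ⇒ S Q ⇒ S 0 ⇒ 0 0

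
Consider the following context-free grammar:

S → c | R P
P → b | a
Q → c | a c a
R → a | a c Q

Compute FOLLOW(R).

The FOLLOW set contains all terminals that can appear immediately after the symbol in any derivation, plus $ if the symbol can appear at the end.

We compute FOLLOW(R) using the standard algorithm.
FOLLOW(S) starts with {$}.
FIRST(P) = {a, b}
FIRST(Q) = {a, c}
FIRST(R) = {a}
FIRST(S) = {a, c}
FOLLOW(P) = {$}
FOLLOW(Q) = {a, b}
FOLLOW(R) = {a, b}
FOLLOW(S) = {$}
Therefore, FOLLOW(R) = {a, b}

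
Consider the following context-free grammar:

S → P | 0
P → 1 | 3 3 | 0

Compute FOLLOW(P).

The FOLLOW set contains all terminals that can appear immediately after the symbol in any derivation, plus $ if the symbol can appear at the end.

We compute FOLLOW(P) using the standard algorithm.
FOLLOW(S) starts with {$}.
FIRST(P) = {0, 1, 3}
FIRST(S) = {0, 1, 3}
FOLLOW(P) = {$}
FOLLOW(S) = {$}
Therefore, FOLLOW(P) = {$}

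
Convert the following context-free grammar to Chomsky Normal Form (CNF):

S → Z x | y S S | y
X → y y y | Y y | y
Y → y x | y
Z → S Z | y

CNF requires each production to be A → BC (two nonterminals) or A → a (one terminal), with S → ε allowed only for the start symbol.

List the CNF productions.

TX → x; TY → y; S → y; X → y; Y → y; Z → y; S → Z TX; S → TY X0; X0 → S S; X → TY X1; X1 → TY TY; X → Y TY; Y → TY TX; Z → S Z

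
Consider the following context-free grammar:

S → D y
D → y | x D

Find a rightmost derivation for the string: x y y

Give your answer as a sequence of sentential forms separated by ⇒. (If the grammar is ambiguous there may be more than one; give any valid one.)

S ⇒ D y ⇒ x D y ⇒ x y y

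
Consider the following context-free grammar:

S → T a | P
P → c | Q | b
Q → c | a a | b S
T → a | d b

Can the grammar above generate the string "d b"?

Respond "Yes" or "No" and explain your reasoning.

No - no valid derivation exists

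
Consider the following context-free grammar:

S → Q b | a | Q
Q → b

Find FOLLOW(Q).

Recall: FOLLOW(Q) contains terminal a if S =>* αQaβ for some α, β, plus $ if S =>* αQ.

We compute FOLLOW(Q) using the standard algorithm.
FOLLOW(S) starts with {$}.
FIRST(Q) = {b}
FIRST(S) = {a, b}
FOLLOW(Q) = {$, b}
FOLLOW(S) = {$}
Therefore, FOLLOW(Q) = {$, b}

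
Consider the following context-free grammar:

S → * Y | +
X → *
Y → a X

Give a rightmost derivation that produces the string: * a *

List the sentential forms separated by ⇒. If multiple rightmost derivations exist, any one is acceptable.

S ⇒ * Y ⇒ * a X ⇒ * a *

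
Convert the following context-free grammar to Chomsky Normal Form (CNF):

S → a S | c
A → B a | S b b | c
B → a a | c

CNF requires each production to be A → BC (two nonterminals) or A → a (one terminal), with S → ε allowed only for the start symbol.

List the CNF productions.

TA → a; S → c; TB → b; A → c; B → c; S → TA S; A → B TA; A → S X0; X0 → TB TB; B → TA TA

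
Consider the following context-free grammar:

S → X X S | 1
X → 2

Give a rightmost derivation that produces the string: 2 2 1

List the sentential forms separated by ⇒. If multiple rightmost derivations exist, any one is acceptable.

S ⇒ X X S ⇒ X X 1 ⇒ X 2 1 ⇒ 2 2 1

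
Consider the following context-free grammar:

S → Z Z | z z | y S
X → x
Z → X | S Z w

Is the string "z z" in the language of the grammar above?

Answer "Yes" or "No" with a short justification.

Yes - a valid derivation exists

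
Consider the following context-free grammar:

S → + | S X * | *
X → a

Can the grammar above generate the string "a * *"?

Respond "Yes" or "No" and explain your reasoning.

No - no valid derivation exists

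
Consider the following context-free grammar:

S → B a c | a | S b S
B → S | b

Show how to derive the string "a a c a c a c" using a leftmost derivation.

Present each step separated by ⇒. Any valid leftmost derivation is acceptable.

S ⇒ B a c ⇒ S a c ⇒ B a c a c ⇒ S a c a c ⇒ B a c a c a c ⇒ S a c a c a c ⇒ a a c a c a c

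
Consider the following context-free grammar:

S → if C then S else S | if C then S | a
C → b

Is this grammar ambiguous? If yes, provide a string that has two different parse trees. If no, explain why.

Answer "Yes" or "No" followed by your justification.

Yes - the string 'if b then if b then a else a' has two distinct leftmost derivations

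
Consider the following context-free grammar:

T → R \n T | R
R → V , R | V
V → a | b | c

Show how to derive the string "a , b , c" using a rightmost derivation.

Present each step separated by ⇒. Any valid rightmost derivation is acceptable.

T ⇒ R ⇒ V , R ⇒ V , V , R ⇒ V , V , V ⇒ V , V , c ⇒ V , b , c ⇒ a , b , c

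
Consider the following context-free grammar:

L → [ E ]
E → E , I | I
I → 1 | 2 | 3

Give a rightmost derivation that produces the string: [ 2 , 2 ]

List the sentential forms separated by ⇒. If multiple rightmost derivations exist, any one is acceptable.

L ⇒ [ E ] ⇒ [ E , I ] ⇒ [ E , 2 ] ⇒ [ I , 2 ] ⇒ [ 2 , 2 ]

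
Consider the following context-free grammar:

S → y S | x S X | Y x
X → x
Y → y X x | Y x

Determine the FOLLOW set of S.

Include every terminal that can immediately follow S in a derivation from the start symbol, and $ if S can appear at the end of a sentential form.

We compute FOLLOW(S) using the standard algorithm.
FOLLOW(S) starts with {$}.
FIRST(S) = {x, y}
FIRST(X) = {x}
FIRST(Y) = {y}
FOLLOW(S) = {$, x}
FOLLOW(X) = {$, x}
FOLLOW(Y) = {x}
Therefore, FOLLOW(S) = {$, x}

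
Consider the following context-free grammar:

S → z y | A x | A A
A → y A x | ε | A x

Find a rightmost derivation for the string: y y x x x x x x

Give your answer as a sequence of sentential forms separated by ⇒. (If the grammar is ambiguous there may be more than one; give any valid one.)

S ⇒ A x ⇒ y A x x ⇒ y y A x x x ⇒ y y A x x x x ⇒ y y A x x x x x ⇒ y y A x x x x x x ⇒ y y x x x x x x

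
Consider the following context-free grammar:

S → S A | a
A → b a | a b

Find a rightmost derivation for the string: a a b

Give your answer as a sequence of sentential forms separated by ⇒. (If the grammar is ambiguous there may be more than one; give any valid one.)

S ⇒ S A ⇒ S a b ⇒ a a b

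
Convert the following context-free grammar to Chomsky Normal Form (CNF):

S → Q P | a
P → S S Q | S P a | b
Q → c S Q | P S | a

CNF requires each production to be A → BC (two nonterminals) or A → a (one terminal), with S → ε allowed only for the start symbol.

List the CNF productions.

S → a; TA → a; P → b; TC → c; Q → a; S → Q P; P → S X0; X0 → S Q; P → S X1; X1 → P TA; Q → TC X2; X2 → S Q; Q → P S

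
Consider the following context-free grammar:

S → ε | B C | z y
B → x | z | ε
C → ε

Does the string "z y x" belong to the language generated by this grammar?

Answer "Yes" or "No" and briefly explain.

No - no valid derivation exists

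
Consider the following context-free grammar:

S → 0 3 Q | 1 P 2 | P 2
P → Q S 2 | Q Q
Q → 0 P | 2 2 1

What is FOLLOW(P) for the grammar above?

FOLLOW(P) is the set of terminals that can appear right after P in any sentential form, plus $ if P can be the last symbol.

We compute FOLLOW(P) using the standard algorithm.
FOLLOW(S) starts with {$}.
FIRST(P) = {0, 2}
FIRST(Q) = {0, 2}
FIRST(S) = {0, 1, 2}
FOLLOW(P) = {$, 0, 1, 2}
FOLLOW(Q) = {$, 0, 1, 2}
FOLLOW(S) = {$, 2}
Therefore, FOLLOW(P) = {$, 0, 1, 2}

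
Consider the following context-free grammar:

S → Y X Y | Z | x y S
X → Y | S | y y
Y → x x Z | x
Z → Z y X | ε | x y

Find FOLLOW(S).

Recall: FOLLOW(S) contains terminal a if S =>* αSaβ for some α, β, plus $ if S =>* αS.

We compute FOLLOW(S) using the standard algorithm.
FOLLOW(S) starts with {$}.
FIRST(S) = {x, y, ε}
FIRST(X) = {x, y, ε}
FIRST(Y) = {x}
FIRST(Z) = {x, y, ε}
FOLLOW(S) = {$, x, y}
FOLLOW(X) = {$, x, y}
FOLLOW(Y) = {$, x, y}
FOLLOW(Z) = {$, x, y}
Therefore, FOLLOW(S) = {$, x, y}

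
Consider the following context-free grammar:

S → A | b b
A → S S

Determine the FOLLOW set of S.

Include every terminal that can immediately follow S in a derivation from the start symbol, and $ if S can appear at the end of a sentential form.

We compute FOLLOW(S) using the standard algorithm.
FOLLOW(S) starts with {$}.
FIRST(A) = {b}
FIRST(S) = {b}
FOLLOW(A) = {$, b}
FOLLOW(S) = {$, b}
Therefore, FOLLOW(S) = {$, b}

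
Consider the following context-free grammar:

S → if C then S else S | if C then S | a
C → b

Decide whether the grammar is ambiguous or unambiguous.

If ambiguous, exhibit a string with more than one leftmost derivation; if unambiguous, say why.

Ambiguous - the string 'if b then if b then a else a' has two distinct leftmost derivations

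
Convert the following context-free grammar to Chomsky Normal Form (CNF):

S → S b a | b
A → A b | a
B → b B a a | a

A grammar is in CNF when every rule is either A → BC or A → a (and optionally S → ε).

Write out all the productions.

TB → b; TA → a; S → b; A → a; B → a; S → S X0; X0 → TB TA; A → A TB; B → TB X1; X1 → B X2; X2 → TA TA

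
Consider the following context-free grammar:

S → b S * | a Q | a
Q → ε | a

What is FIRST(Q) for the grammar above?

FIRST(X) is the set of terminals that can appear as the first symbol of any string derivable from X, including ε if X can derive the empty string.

We compute FIRST(Q) using the standard algorithm.
FIRST(Q) = {a, ε}
FIRST(S) = {a, b}
Therefore, FIRST(Q) = {a, ε}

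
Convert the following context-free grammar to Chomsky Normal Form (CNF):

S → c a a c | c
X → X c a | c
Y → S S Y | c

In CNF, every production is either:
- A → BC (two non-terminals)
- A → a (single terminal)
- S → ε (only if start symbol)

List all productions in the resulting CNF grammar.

TC → c; TA → a; S → c; X → c; Y → c; S → TC X0; X0 → TA X1; X1 → TA TC; X → X X2; X2 → TC TA; Y → S X3; X3 → S Y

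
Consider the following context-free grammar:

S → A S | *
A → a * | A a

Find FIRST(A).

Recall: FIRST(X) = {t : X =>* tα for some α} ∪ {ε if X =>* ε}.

We compute FIRST(A) using the standard algorithm.
FIRST(A) = {a}
FIRST(S) = {*, a}
Therefore, FIRST(A) = {a}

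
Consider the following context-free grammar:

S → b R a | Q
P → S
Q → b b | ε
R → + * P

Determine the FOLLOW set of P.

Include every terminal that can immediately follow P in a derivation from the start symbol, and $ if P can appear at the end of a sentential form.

We compute FOLLOW(P) using the standard algorithm.
FOLLOW(S) starts with {$}.
FIRST(P) = {b, ε}
FIRST(Q) = {b, ε}
FIRST(R) = {+}
FIRST(S) = {b, ε}
FOLLOW(P) = {a}
FOLLOW(Q) = {$, a}
FOLLOW(R) = {a}
FOLLOW(S) = {$, a}
Therefore, FOLLOW(P) = {a}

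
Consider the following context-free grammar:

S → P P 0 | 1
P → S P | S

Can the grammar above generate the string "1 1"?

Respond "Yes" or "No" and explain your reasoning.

No - no valid derivation exists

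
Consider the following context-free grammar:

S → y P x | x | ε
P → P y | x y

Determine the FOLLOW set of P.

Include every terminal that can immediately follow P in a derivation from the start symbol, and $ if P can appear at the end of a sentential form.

We compute FOLLOW(P) using the standard algorithm.
FOLLOW(S) starts with {$}.
FIRST(P) = {x}
FIRST(S) = {x, y, ε}
FOLLOW(P) = {x, y}
FOLLOW(S) = {$}
Therefore, FOLLOW(P) = {x, y}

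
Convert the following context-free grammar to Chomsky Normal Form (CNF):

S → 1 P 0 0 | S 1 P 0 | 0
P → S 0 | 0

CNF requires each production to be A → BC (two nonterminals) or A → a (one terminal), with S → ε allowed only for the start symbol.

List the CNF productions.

T1 → 1; T0 → 0; S → 0; P → 0; S → T1 X0; X0 → P X1; X1 → T0 T0; S → S X2; X2 → T1 X3; X3 → P T0; P → S T0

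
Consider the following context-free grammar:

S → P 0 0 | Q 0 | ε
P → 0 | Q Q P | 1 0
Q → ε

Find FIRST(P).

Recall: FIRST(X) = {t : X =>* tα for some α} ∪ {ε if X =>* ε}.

We compute FIRST(P) using the standard algorithm.
FIRST(P) = {0, 1}
FIRST(Q) = {ε}
FIRST(S) = {0, 1, ε}
Therefore, FIRST(P) = {0, 1}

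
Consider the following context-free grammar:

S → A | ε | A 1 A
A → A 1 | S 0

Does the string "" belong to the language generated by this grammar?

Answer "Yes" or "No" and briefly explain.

Yes - a valid derivation exists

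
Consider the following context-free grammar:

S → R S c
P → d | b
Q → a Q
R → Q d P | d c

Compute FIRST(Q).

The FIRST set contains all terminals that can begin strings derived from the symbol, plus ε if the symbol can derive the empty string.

We compute FIRST(Q) using the standard algorithm.
FIRST(P) = {b, d}
FIRST(Q) = {a}
FIRST(R) = {a, d}
FIRST(S) = {a, d}
Therefore, FIRST(Q) = {a}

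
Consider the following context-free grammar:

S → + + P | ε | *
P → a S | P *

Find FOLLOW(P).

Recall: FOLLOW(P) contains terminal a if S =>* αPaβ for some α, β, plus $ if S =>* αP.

We compute FOLLOW(P) using the standard algorithm.
FOLLOW(S) starts with {$}.
FIRST(P) = {a}
FIRST(S) = {*, +, ε}
FOLLOW(P) = {$, *}
FOLLOW(S) = {$, *}
Therefore, FOLLOW(P) = {$, *}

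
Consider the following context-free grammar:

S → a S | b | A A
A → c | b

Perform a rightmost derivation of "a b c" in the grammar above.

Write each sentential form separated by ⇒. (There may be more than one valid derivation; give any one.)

S ⇒ a S ⇒ a A A ⇒ a A c ⇒ a b c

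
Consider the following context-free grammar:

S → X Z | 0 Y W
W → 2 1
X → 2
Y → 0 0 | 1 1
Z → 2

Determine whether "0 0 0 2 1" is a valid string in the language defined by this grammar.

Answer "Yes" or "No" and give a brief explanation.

Yes - a valid derivation exists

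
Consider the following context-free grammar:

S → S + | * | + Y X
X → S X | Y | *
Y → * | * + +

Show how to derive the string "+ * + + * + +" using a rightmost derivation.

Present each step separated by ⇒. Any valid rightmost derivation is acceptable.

S ⇒ + Y X ⇒ + Y Y ⇒ + Y * + + ⇒ + * + + * + +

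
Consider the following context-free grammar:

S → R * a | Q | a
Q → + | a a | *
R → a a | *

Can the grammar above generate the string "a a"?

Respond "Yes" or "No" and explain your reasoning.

Yes - a valid derivation exists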